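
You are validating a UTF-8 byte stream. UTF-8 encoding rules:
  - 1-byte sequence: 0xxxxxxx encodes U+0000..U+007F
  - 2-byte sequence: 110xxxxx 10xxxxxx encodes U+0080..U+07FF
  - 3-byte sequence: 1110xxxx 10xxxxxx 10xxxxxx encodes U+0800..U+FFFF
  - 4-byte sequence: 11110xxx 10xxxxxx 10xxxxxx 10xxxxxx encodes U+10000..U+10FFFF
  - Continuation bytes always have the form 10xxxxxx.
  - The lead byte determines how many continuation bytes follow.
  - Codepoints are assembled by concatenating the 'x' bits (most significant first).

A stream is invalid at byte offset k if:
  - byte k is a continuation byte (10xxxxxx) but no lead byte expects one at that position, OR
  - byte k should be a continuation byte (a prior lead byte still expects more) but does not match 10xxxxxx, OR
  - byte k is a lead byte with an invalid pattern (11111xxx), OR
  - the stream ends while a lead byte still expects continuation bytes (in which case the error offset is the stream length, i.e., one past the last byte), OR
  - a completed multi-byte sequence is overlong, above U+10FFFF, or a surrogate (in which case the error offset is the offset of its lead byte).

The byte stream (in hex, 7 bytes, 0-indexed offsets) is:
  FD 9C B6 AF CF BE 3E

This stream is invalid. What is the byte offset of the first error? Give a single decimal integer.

Byte[0]=FD: INVALID lead byte (not 0xxx/110x/1110/11110)

Answer: 0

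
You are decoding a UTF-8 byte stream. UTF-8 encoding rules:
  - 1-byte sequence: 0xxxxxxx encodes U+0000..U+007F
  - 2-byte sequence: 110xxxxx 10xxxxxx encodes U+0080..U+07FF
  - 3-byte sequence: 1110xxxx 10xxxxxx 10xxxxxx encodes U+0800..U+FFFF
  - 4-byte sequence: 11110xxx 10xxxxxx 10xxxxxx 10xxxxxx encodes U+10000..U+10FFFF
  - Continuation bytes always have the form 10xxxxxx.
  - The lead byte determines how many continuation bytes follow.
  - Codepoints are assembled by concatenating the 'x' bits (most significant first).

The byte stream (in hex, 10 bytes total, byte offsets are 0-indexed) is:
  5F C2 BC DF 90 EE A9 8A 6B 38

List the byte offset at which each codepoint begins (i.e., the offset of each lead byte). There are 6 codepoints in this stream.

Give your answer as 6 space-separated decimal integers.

Byte[0]=5F: 1-byte ASCII. cp=U+005F
Byte[1]=C2: 2-byte lead, need 1 cont bytes. acc=0x2
Byte[2]=BC: continuation. acc=(acc<<6)|0x3C=0xBC
Completed: cp=U+00BC (starts at byte 1)
Byte[3]=DF: 2-byte lead, need 1 cont bytes. acc=0x1F
Byte[4]=90: continuation. acc=(acc<<6)|0x10=0x7D0
Completed: cp=U+07D0 (starts at byte 3)
Byte[5]=EE: 3-byte lead, need 2 cont bytes. acc=0xE
Byte[6]=A9: continuation. acc=(acc<<6)|0x29=0x3A9
Byte[7]=8A: continuation. acc=(acc<<6)|0x0A=0xEA4A
Completed: cp=U+EA4A (starts at byte 5)
Byte[8]=6B: 1-byte ASCII. cp=U+006B
Byte[9]=38: 1-byte ASCII. cp=U+0038

Answer: 0 1 3 5 8 9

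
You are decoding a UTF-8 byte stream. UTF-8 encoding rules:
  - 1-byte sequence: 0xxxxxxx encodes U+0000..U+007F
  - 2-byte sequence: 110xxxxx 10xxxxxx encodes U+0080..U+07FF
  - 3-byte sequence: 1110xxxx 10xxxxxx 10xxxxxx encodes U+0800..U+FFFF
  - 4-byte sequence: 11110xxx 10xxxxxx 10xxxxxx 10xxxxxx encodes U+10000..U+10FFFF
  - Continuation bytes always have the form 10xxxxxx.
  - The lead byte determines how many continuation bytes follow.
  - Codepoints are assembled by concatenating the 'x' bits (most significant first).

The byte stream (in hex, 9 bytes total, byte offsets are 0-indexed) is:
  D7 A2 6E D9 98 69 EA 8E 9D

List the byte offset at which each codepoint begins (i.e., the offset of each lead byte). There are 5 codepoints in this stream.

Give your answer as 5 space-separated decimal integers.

Byte[0]=D7: 2-byte lead, need 1 cont bytes. acc=0x17
Byte[1]=A2: continuation. acc=(acc<<6)|0x22=0x5E2
Completed: cp=U+05E2 (starts at byte 0)
Byte[2]=6E: 1-byte ASCII. cp=U+006E
Byte[3]=D9: 2-byte lead, need 1 cont bytes. acc=0x19
Byte[4]=98: continuation. acc=(acc<<6)|0x18=0x658
Completed: cp=U+0658 (starts at byte 3)
Byte[5]=69: 1-byte ASCII. cp=U+0069
Byte[6]=EA: 3-byte lead, need 2 cont bytes. acc=0xA
Byte[7]=8E: continuation. acc=(acc<<6)|0x0E=0x28E
Byte[8]=9D: continuation. acc=(acc<<6)|0x1D=0xA39D
Completed: cp=U+A39D (starts at byte 6)

Answer: 0 2 3 5 6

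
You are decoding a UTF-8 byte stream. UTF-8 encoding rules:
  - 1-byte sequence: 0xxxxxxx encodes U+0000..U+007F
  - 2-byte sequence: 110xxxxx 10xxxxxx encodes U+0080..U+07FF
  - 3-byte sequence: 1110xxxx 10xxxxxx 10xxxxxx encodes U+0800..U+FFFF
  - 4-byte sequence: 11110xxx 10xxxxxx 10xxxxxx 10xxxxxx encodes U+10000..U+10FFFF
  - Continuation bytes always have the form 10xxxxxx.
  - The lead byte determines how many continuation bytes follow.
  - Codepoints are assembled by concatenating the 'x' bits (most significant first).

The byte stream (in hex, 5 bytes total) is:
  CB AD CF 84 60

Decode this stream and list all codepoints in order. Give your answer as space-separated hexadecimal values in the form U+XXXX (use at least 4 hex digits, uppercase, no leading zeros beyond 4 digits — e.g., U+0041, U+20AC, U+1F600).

Answer: U+02ED U+03C4 U+0060

Derivation:
Byte[0]=CB: 2-byte lead, need 1 cont bytes. acc=0xB
Byte[1]=AD: continuation. acc=(acc<<6)|0x2D=0x2ED
Completed: cp=U+02ED (starts at byte 0)
Byte[2]=CF: 2-byte lead, need 1 cont bytes. acc=0xF
Byte[3]=84: continuation. acc=(acc<<6)|0x04=0x3C4
Completed: cp=U+03C4 (starts at byte 2)
Byte[4]=60: 1-byte ASCII. cp=U+0060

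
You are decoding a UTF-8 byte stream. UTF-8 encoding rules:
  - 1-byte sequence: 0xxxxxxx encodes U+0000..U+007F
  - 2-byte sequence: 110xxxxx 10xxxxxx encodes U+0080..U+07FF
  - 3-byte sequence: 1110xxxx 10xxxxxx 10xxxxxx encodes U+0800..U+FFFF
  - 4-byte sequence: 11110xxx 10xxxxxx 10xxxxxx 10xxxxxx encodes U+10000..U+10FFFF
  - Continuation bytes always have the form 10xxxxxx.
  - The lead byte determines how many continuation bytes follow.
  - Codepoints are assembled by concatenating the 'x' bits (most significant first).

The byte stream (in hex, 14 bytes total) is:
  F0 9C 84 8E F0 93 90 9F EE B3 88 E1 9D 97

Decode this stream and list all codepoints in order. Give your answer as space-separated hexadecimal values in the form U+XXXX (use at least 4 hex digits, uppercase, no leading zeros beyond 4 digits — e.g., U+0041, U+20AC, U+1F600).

Byte[0]=F0: 4-byte lead, need 3 cont bytes. acc=0x0
Byte[1]=9C: continuation. acc=(acc<<6)|0x1C=0x1C
Byte[2]=84: continuation. acc=(acc<<6)|0x04=0x704
Byte[3]=8E: continuation. acc=(acc<<6)|0x0E=0x1C10E
Completed: cp=U+1C10E (starts at byte 0)
Byte[4]=F0: 4-byte lead, need 3 cont bytes. acc=0x0
Byte[5]=93: continuation. acc=(acc<<6)|0x13=0x13
Byte[6]=90: continuation. acc=(acc<<6)|0x10=0x4D0
Byte[7]=9F: continuation. acc=(acc<<6)|0x1F=0x1341F
Completed: cp=U+1341F (starts at byte 4)
Byte[8]=EE: 3-byte lead, need 2 cont bytes. acc=0xE
Byte[9]=B3: continuation. acc=(acc<<6)|0x33=0x3B3
Byte[10]=88: continuation. acc=(acc<<6)|0x08=0xECC8
Completed: cp=U+ECC8 (starts at byte 8)
Byte[11]=E1: 3-byte lead, need 2 cont bytes. acc=0x1
Byte[12]=9D: continuation. acc=(acc<<6)|0x1D=0x5D
Byte[13]=97: continuation. acc=(acc<<6)|0x17=0x1757
Completed: cp=U+1757 (starts at byte 11)

Answer: U+1C10E U+1341F U+ECC8 U+1757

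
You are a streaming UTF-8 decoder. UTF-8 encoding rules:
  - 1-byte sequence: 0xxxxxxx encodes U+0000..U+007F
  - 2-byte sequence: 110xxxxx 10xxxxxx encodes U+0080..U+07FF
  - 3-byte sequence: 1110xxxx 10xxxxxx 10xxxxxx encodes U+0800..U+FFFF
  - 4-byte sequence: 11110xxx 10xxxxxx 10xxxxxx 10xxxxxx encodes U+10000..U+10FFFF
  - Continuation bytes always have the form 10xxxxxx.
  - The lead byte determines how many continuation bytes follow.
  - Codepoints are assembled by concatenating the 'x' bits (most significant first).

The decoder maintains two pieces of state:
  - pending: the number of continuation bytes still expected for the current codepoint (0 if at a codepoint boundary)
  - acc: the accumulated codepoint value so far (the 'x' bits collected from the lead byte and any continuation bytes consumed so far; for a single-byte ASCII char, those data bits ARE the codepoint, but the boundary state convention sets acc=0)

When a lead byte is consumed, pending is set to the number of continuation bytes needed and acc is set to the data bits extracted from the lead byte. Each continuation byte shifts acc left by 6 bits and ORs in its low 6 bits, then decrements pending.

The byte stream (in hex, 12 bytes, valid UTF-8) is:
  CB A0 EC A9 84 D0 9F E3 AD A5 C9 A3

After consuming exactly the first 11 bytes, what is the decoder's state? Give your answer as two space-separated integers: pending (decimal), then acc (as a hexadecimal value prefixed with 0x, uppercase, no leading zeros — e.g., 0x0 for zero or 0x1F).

Answer: 1 0x9

Derivation:
Byte[0]=CB: 2-byte lead. pending=1, acc=0xB
Byte[1]=A0: continuation. acc=(acc<<6)|0x20=0x2E0, pending=0
Byte[2]=EC: 3-byte lead. pending=2, acc=0xC
Byte[3]=A9: continuation. acc=(acc<<6)|0x29=0x329, pending=1
Byte[4]=84: continuation. acc=(acc<<6)|0x04=0xCA44, pending=0
Byte[5]=D0: 2-byte lead. pending=1, acc=0x10
Byte[6]=9F: continuation. acc=(acc<<6)|0x1F=0x41F, pending=0
Byte[7]=E3: 3-byte lead. pending=2, acc=0x3
Byte[8]=AD: continuation. acc=(acc<<6)|0x2D=0xED, pending=1
Byte[9]=A5: continuation. acc=(acc<<6)|0x25=0x3B65, pending=0
Byte[10]=C9: 2-byte lead. pending=1, acc=0x9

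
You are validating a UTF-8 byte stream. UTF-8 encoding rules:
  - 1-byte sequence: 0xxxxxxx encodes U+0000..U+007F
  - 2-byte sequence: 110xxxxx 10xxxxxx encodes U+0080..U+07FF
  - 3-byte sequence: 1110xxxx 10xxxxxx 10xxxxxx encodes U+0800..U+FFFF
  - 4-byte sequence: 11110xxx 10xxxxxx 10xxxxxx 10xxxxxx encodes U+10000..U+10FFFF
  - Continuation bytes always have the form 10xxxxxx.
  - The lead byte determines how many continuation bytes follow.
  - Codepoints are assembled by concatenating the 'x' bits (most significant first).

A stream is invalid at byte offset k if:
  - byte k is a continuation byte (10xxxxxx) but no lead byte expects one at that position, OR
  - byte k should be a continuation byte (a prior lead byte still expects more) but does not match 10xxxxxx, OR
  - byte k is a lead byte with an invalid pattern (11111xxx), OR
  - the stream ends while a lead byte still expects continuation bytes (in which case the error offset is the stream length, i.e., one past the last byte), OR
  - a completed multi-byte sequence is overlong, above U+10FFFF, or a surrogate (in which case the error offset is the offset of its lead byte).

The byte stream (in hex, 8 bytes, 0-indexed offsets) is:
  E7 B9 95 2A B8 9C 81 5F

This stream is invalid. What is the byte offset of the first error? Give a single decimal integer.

Answer: 4

Derivation:
Byte[0]=E7: 3-byte lead, need 2 cont bytes. acc=0x7
Byte[1]=B9: continuation. acc=(acc<<6)|0x39=0x1F9
Byte[2]=95: continuation. acc=(acc<<6)|0x15=0x7E55
Completed: cp=U+7E55 (starts at byte 0)
Byte[3]=2A: 1-byte ASCII. cp=U+002A
Byte[4]=B8: INVALID lead byte (not 0xxx/110x/1110/11110)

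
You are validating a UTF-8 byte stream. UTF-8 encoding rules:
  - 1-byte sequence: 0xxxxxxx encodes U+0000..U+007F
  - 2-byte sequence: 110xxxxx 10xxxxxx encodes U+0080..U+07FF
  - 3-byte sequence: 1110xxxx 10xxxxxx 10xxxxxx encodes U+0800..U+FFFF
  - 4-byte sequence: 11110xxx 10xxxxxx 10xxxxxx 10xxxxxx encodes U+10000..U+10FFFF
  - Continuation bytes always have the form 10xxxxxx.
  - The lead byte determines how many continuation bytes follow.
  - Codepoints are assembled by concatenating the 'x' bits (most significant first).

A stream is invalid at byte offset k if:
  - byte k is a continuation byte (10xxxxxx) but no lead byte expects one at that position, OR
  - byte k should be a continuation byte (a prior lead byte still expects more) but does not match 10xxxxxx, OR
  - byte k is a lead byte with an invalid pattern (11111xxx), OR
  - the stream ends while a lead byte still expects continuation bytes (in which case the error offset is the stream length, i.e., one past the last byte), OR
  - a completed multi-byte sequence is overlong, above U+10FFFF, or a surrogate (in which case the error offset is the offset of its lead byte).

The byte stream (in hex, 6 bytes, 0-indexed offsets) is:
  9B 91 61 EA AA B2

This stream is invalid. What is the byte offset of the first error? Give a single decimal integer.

Byte[0]=9B: INVALID lead byte (not 0xxx/110x/1110/11110)

Answer: 0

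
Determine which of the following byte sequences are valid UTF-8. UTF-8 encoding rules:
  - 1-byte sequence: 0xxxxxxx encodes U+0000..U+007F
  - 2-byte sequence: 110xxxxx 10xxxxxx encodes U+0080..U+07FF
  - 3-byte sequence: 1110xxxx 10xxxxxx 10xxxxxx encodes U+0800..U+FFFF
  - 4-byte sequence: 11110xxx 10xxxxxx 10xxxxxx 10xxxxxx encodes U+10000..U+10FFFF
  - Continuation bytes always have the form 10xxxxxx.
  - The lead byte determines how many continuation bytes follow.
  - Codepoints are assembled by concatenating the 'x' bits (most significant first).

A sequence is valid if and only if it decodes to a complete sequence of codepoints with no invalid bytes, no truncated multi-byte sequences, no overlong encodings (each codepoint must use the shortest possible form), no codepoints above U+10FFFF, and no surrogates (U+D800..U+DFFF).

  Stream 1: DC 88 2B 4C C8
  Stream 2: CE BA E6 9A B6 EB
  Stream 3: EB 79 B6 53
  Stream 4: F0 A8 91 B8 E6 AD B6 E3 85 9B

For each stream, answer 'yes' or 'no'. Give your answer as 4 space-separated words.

Stream 1: error at byte offset 5. INVALID
Stream 2: error at byte offset 6. INVALID
Stream 3: error at byte offset 1. INVALID
Stream 4: decodes cleanly. VALID

Answer: no no no yes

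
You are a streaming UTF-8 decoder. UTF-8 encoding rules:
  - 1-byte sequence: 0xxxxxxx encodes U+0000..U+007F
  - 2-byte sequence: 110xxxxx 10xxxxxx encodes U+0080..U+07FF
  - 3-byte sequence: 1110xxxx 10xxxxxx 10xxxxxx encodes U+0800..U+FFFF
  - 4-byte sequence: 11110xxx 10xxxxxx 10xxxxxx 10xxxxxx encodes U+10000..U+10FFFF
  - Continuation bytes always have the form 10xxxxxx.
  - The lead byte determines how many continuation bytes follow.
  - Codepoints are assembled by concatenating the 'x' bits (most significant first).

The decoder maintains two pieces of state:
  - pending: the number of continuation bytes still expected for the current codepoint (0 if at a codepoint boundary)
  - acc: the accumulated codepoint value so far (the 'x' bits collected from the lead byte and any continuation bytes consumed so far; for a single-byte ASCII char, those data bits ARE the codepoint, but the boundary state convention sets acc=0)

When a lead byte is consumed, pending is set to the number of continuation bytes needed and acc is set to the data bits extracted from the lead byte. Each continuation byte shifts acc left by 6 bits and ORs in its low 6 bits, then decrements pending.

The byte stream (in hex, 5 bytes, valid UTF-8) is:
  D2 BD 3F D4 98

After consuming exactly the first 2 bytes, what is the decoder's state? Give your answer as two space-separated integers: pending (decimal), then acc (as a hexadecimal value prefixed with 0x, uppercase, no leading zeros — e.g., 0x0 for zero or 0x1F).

Answer: 0 0x4BD

Derivation:
Byte[0]=D2: 2-byte lead. pending=1, acc=0x12
Byte[1]=BD: continuation. acc=(acc<<6)|0x3D=0x4BD, pending=0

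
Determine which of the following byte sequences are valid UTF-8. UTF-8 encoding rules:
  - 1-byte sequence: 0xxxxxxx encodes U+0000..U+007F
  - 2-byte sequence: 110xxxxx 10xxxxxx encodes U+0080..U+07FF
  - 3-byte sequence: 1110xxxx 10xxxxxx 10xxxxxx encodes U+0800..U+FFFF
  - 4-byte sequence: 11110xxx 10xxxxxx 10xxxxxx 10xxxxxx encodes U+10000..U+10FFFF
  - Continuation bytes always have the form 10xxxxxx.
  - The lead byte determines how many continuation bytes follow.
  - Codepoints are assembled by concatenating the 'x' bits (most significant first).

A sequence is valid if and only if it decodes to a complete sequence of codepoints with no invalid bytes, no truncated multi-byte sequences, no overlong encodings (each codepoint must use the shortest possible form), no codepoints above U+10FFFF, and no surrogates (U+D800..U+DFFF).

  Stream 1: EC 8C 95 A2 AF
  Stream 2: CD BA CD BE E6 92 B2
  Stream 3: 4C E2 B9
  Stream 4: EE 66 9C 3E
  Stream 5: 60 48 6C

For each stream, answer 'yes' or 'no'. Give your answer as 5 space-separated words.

Answer: no yes no no yes

Derivation:
Stream 1: error at byte offset 3. INVALID
Stream 2: decodes cleanly. VALID
Stream 3: error at byte offset 3. INVALID
Stream 4: error at byte offset 1. INVALID
Stream 5: decodes cleanly. VALID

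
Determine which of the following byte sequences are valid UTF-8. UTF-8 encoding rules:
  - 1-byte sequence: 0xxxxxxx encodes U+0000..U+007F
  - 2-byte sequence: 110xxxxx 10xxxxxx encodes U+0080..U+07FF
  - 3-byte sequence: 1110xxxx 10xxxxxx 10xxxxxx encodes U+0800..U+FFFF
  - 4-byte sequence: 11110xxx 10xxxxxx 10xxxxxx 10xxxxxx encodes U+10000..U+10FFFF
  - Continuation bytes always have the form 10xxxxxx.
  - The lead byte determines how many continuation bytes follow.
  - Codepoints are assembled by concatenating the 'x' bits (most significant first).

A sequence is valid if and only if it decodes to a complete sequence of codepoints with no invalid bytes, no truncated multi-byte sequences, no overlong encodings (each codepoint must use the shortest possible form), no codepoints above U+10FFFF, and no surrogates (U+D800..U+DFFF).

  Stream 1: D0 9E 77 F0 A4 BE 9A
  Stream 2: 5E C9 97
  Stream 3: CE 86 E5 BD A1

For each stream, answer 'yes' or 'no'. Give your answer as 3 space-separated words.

Stream 1: decodes cleanly. VALID
Stream 2: decodes cleanly. VALID
Stream 3: decodes cleanly. VALID

Answer: yes yes yes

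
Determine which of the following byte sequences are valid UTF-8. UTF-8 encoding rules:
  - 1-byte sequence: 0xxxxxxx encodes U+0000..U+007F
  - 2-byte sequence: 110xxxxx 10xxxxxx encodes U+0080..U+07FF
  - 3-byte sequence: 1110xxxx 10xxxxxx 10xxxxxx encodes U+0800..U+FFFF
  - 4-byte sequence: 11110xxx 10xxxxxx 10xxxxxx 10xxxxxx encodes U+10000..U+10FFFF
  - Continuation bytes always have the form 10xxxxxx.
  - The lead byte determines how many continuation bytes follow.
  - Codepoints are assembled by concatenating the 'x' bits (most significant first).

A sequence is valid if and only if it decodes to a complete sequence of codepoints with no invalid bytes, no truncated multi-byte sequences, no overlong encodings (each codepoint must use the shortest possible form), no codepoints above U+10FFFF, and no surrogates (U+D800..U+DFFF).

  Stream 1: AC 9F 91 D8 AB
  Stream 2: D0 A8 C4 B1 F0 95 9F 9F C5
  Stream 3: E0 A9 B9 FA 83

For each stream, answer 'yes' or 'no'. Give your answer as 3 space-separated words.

Stream 1: error at byte offset 0. INVALID
Stream 2: error at byte offset 9. INVALID
Stream 3: error at byte offset 3. INVALID

Answer: no no no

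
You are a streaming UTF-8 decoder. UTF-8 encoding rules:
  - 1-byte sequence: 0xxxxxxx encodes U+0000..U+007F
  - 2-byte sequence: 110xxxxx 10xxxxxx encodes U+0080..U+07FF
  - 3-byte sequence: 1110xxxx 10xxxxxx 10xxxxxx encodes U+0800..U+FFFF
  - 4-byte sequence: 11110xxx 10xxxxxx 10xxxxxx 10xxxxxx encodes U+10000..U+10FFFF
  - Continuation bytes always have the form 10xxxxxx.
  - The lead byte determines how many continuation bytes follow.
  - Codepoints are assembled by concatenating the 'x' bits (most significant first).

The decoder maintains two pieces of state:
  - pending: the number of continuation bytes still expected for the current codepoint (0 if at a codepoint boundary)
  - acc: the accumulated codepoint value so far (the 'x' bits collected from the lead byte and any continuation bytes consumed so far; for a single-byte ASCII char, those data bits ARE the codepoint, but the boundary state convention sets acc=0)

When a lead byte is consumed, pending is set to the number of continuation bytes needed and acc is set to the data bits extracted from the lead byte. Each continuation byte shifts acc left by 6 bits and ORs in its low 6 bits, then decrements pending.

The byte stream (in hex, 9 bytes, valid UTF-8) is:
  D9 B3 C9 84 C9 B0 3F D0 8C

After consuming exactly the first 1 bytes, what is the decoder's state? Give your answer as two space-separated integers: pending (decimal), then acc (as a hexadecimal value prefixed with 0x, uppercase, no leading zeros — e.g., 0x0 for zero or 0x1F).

Byte[0]=D9: 2-byte lead. pending=1, acc=0x19

Answer: 1 0x19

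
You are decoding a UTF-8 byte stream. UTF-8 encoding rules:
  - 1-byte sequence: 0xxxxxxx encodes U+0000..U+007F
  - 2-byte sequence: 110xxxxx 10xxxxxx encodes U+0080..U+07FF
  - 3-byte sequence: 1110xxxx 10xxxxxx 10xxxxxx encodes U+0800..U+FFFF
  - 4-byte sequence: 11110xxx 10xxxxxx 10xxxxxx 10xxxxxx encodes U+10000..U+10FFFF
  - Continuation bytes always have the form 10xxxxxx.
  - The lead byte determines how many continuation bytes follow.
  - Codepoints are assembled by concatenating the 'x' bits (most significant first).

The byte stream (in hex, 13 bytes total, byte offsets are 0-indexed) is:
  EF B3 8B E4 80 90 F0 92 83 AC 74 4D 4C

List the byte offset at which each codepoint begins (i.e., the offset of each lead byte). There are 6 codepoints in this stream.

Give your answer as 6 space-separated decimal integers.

Byte[0]=EF: 3-byte lead, need 2 cont bytes. acc=0xF
Byte[1]=B3: continuation. acc=(acc<<6)|0x33=0x3F3
Byte[2]=8B: continuation. acc=(acc<<6)|0x0B=0xFCCB
Completed: cp=U+FCCB (starts at byte 0)
Byte[3]=E4: 3-byte lead, need 2 cont bytes. acc=0x4
Byte[4]=80: continuation. acc=(acc<<6)|0x00=0x100
Byte[5]=90: continuation. acc=(acc<<6)|0x10=0x4010
Completed: cp=U+4010 (starts at byte 3)
Byte[6]=F0: 4-byte lead, need 3 cont bytes. acc=0x0
Byte[7]=92: continuation. acc=(acc<<6)|0x12=0x12
Byte[8]=83: continuation. acc=(acc<<6)|0x03=0x483
Byte[9]=AC: continuation. acc=(acc<<6)|0x2C=0x120EC
Completed: cp=U+120EC (starts at byte 6)
Byte[10]=74: 1-byte ASCII. cp=U+0074
Byte[11]=4D: 1-byte ASCII. cp=U+004D
Byte[12]=4C: 1-byte ASCII. cp=U+004C

Answer: 0 3 6 10 11 12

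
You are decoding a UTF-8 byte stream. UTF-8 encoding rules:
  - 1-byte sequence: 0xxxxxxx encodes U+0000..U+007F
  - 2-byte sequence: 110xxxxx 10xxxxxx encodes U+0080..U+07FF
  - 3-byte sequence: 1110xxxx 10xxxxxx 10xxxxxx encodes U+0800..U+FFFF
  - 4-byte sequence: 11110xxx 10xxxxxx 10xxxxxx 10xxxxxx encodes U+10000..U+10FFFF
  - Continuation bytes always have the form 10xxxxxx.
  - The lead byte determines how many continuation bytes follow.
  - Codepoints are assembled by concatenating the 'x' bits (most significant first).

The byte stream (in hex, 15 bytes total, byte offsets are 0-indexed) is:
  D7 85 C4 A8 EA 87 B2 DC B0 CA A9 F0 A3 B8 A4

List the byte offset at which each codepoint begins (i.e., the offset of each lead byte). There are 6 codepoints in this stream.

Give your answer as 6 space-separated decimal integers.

Answer: 0 2 4 7 9 11

Derivation:
Byte[0]=D7: 2-byte lead, need 1 cont bytes. acc=0x17
Byte[1]=85: continuation. acc=(acc<<6)|0x05=0x5C5
Completed: cp=U+05C5 (starts at byte 0)
Byte[2]=C4: 2-byte lead, need 1 cont bytes. acc=0x4
Byte[3]=A8: continuation. acc=(acc<<6)|0x28=0x128
Completed: cp=U+0128 (starts at byte 2)
Byte[4]=EA: 3-byte lead, need 2 cont bytes. acc=0xA
Byte[5]=87: continuation. acc=(acc<<6)|0x07=0x287
Byte[6]=B2: continuation. acc=(acc<<6)|0x32=0xA1F2
Completed: cp=U+A1F2 (starts at byte 4)
Byte[7]=DC: 2-byte lead, need 1 cont bytes. acc=0x1C
Byte[8]=B0: continuation. acc=(acc<<6)|0x30=0x730
Completed: cp=U+0730 (starts at byte 7)
Byte[9]=CA: 2-byte lead, need 1 cont bytes. acc=0xA
Byte[10]=A9: continuation. acc=(acc<<6)|0x29=0x2A9
Completed: cp=U+02A9 (starts at byte 9)
Byte[11]=F0: 4-byte lead, need 3 cont bytes. acc=0x0
Byte[12]=A3: continuation. acc=(acc<<6)|0x23=0x23
Byte[13]=B8: continuation. acc=(acc<<6)|0x38=0x8F8
Byte[14]=A4: continuation. acc=(acc<<6)|0x24=0x23E24
Completed: cp=U+23E24 (starts at byte 11)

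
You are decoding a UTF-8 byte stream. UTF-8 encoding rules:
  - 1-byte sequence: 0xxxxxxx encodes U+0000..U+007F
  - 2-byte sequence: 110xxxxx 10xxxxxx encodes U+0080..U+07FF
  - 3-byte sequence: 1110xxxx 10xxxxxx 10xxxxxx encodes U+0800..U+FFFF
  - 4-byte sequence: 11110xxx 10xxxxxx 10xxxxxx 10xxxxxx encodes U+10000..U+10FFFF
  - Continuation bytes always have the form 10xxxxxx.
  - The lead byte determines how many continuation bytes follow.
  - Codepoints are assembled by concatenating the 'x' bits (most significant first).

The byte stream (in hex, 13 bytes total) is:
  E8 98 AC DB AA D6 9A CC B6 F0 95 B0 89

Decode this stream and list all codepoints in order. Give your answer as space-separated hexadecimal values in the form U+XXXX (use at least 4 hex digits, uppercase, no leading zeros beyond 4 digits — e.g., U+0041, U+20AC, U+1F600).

Byte[0]=E8: 3-byte lead, need 2 cont bytes. acc=0x8
Byte[1]=98: continuation. acc=(acc<<6)|0x18=0x218
Byte[2]=AC: continuation. acc=(acc<<6)|0x2C=0x862C
Completed: cp=U+862C (starts at byte 0)
Byte[3]=DB: 2-byte lead, need 1 cont bytes. acc=0x1B
Byte[4]=AA: continuation. acc=(acc<<6)|0x2A=0x6EA
Completed: cp=U+06EA (starts at byte 3)
Byte[5]=D6: 2-byte lead, need 1 cont bytes. acc=0x16
Byte[6]=9A: continuation. acc=(acc<<6)|0x1A=0x59A
Completed: cp=U+059A (starts at byte 5)
Byte[7]=CC: 2-byte lead, need 1 cont bytes. acc=0xC
Byte[8]=B6: continuation. acc=(acc<<6)|0x36=0x336
Completed: cp=U+0336 (starts at byte 7)
Byte[9]=F0: 4-byte lead, need 3 cont bytes. acc=0x0
Byte[10]=95: continuation. acc=(acc<<6)|0x15=0x15
Byte[11]=B0: continuation. acc=(acc<<6)|0x30=0x570
Byte[12]=89: continuation. acc=(acc<<6)|0x09=0x15C09
Completed: cp=U+15C09 (starts at byte 9)

Answer: U+862C U+06EA U+059A U+0336 U+15C09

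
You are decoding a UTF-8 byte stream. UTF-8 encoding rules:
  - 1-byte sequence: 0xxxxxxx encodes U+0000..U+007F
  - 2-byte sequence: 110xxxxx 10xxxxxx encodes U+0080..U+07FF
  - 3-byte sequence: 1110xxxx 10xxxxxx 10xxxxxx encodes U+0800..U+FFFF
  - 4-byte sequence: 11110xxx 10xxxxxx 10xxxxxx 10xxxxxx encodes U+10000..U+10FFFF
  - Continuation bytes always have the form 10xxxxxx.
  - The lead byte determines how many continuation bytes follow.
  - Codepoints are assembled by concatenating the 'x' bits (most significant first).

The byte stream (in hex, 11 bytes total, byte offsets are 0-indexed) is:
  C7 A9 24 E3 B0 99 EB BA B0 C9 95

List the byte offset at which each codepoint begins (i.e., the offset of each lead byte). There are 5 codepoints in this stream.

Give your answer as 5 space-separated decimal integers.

Byte[0]=C7: 2-byte lead, need 1 cont bytes. acc=0x7
Byte[1]=A9: continuation. acc=(acc<<6)|0x29=0x1E9
Completed: cp=U+01E9 (starts at byte 0)
Byte[2]=24: 1-byte ASCII. cp=U+0024
Byte[3]=E3: 3-byte lead, need 2 cont bytes. acc=0x3
Byte[4]=B0: continuation. acc=(acc<<6)|0x30=0xF0
Byte[5]=99: continuation. acc=(acc<<6)|0x19=0x3C19
Completed: cp=U+3C19 (starts at byte 3)
Byte[6]=EB: 3-byte lead, need 2 cont bytes. acc=0xB
Byte[7]=BA: continuation. acc=(acc<<6)|0x3A=0x2FA
Byte[8]=B0: continuation. acc=(acc<<6)|0x30=0xBEB0
Completed: cp=U+BEB0 (starts at byte 6)
Byte[9]=C9: 2-byte lead, need 1 cont bytes. acc=0x9
Byte[10]=95: continuation. acc=(acc<<6)|0x15=0x255
Completed: cp=U+0255 (starts at byte 9)

Answer: 0 2 3 6 9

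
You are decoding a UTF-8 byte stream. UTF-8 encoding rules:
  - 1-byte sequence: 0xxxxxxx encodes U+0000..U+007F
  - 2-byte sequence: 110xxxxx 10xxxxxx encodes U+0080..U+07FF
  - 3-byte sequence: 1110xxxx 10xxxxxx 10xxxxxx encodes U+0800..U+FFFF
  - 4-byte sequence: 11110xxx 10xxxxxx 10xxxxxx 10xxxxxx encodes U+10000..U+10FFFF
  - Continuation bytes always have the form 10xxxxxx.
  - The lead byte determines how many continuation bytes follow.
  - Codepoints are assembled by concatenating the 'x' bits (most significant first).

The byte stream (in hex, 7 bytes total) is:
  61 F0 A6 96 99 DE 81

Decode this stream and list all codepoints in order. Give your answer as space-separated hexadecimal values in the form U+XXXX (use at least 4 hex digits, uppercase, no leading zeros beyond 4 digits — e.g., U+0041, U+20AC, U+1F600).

Byte[0]=61: 1-byte ASCII. cp=U+0061
Byte[1]=F0: 4-byte lead, need 3 cont bytes. acc=0x0
Byte[2]=A6: continuation. acc=(acc<<6)|0x26=0x26
Byte[3]=96: continuation. acc=(acc<<6)|0x16=0x996
Byte[4]=99: continuation. acc=(acc<<6)|0x19=0x26599
Completed: cp=U+26599 (starts at byte 1)
Byte[5]=DE: 2-byte lead, need 1 cont bytes. acc=0x1E
Byte[6]=81: continuation. acc=(acc<<6)|0x01=0x781
Completed: cp=U+0781 (starts at byte 5)

Answer: U+0061 U+26599 U+0781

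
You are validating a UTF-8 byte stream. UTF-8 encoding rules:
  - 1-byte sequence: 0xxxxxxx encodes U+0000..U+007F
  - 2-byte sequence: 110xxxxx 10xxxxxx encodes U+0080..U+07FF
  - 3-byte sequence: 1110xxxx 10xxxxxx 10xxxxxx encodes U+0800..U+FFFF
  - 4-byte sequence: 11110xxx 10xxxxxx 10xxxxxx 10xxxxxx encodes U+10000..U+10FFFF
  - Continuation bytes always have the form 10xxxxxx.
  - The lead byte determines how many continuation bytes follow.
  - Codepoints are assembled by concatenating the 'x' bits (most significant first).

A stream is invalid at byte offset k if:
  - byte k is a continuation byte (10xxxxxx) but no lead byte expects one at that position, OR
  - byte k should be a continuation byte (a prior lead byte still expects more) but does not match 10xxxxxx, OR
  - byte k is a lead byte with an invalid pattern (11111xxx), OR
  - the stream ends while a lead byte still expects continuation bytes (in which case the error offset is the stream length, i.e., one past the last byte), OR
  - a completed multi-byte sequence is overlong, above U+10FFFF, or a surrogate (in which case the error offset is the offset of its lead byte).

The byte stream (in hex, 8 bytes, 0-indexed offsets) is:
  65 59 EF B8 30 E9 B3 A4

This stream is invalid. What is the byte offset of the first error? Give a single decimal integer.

Answer: 4

Derivation:
Byte[0]=65: 1-byte ASCII. cp=U+0065
Byte[1]=59: 1-byte ASCII. cp=U+0059
Byte[2]=EF: 3-byte lead, need 2 cont bytes. acc=0xF
Byte[3]=B8: continuation. acc=(acc<<6)|0x38=0x3F8
Byte[4]=30: expected 10xxxxxx continuation. INVALID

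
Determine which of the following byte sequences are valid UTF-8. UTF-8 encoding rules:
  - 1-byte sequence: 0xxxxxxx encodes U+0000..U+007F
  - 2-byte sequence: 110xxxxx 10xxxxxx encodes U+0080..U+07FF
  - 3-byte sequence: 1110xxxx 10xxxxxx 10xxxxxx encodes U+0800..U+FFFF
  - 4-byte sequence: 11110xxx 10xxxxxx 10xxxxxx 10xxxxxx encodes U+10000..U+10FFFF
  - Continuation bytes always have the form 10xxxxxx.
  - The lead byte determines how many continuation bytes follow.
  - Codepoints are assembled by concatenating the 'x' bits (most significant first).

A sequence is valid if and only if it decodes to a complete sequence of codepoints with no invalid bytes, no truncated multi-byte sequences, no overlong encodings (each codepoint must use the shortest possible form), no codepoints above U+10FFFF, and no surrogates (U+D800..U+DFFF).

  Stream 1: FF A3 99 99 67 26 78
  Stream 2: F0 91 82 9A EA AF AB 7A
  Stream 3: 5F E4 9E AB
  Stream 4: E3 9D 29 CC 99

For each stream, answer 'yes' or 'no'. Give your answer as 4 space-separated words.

Stream 1: error at byte offset 0. INVALID
Stream 2: decodes cleanly. VALID
Stream 3: decodes cleanly. VALID
Stream 4: error at byte offset 2. INVALID

Answer: no yes yes no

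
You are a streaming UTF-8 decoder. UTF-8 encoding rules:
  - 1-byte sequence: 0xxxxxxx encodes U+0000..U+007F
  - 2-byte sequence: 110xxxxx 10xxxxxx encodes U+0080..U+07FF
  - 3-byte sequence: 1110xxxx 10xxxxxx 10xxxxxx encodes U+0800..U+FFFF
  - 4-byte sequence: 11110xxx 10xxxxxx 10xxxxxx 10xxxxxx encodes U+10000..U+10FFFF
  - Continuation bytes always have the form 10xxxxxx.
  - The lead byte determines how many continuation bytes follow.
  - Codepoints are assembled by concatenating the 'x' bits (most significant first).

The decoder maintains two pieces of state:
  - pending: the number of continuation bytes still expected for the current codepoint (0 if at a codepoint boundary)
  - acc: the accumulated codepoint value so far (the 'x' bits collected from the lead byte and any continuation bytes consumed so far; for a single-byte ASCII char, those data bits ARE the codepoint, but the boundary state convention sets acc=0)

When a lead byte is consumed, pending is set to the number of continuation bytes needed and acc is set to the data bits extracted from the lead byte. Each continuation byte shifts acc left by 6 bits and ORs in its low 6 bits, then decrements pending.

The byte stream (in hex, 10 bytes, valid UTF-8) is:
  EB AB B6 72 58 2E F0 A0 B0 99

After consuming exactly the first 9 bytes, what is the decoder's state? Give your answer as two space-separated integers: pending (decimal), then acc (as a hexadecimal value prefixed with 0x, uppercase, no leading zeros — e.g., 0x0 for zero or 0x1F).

Byte[0]=EB: 3-byte lead. pending=2, acc=0xB
Byte[1]=AB: continuation. acc=(acc<<6)|0x2B=0x2EB, pending=1
Byte[2]=B6: continuation. acc=(acc<<6)|0x36=0xBAF6, pending=0
Byte[3]=72: 1-byte. pending=0, acc=0x0
Byte[4]=58: 1-byte. pending=0, acc=0x0
Byte[5]=2E: 1-byte. pending=0, acc=0x0
Byte[6]=F0: 4-byte lead. pending=3, acc=0x0
Byte[7]=A0: continuation. acc=(acc<<6)|0x20=0x20, pending=2
Byte[8]=B0: continuation. acc=(acc<<6)|0x30=0x830, pending=1

Answer: 1 0x830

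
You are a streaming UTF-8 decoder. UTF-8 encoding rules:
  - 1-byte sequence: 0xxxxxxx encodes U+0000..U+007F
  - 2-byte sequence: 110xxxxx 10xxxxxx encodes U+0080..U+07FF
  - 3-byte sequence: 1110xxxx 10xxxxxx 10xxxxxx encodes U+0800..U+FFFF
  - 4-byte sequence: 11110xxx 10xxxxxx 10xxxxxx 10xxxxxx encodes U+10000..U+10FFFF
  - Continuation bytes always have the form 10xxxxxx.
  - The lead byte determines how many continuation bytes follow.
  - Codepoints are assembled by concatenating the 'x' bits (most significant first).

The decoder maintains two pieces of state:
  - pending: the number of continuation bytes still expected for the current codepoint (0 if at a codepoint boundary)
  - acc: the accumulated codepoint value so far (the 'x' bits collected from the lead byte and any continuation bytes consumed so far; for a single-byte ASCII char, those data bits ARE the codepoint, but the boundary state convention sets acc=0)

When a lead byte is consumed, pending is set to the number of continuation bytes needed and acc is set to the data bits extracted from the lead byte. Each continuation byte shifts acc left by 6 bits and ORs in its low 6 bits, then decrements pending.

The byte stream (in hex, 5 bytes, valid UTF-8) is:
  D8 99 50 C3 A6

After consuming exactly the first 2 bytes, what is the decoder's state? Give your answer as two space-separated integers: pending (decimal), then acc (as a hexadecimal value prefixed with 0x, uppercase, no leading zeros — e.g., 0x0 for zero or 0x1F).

Byte[0]=D8: 2-byte lead. pending=1, acc=0x18
Byte[1]=99: continuation. acc=(acc<<6)|0x19=0x619, pending=0

Answer: 0 0x619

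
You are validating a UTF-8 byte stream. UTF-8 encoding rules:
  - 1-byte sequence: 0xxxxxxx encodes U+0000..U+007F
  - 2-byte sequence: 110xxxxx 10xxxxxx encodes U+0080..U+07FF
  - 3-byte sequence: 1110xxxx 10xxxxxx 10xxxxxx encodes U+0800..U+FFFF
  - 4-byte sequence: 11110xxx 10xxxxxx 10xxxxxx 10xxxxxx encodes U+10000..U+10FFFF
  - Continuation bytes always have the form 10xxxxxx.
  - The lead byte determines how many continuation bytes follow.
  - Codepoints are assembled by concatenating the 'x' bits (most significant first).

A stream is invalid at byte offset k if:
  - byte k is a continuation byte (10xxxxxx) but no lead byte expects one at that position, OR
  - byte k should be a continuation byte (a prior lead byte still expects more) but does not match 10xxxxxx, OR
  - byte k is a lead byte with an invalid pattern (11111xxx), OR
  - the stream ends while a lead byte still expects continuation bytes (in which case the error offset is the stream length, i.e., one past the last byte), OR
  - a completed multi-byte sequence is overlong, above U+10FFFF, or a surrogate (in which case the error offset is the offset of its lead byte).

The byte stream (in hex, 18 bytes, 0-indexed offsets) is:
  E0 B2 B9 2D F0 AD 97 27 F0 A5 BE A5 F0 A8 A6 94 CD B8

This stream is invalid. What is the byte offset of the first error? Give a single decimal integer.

Byte[0]=E0: 3-byte lead, need 2 cont bytes. acc=0x0
Byte[1]=B2: continuation. acc=(acc<<6)|0x32=0x32
Byte[2]=B9: continuation. acc=(acc<<6)|0x39=0xCB9
Completed: cp=U+0CB9 (starts at byte 0)
Byte[3]=2D: 1-byte ASCII. cp=U+002D
Byte[4]=F0: 4-byte lead, need 3 cont bytes. acc=0x0
Byte[5]=AD: continuation. acc=(acc<<6)|0x2D=0x2D
Byte[6]=97: continuation. acc=(acc<<6)|0x17=0xB57
Byte[7]=27: expected 10xxxxxx continuation. INVALID

Answer: 7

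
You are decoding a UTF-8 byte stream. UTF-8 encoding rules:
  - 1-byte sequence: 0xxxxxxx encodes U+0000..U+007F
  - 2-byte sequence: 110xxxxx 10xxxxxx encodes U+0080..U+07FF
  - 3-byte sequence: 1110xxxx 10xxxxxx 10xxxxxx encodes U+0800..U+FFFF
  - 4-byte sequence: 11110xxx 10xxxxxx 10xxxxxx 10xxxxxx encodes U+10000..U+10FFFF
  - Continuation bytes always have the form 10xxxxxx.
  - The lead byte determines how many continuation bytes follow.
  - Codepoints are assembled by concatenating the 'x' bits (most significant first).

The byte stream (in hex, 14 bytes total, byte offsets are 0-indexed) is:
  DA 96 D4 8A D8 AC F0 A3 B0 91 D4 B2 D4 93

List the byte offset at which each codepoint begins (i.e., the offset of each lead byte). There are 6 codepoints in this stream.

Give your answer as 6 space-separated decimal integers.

Answer: 0 2 4 6 10 12

Derivation:
Byte[0]=DA: 2-byte lead, need 1 cont bytes. acc=0x1A
Byte[1]=96: continuation. acc=(acc<<6)|0x16=0x696
Completed: cp=U+0696 (starts at byte 0)
Byte[2]=D4: 2-byte lead, need 1 cont bytes. acc=0x14
Byte[3]=8A: continuation. acc=(acc<<6)|0x0A=0x50A
Completed: cp=U+050A (starts at byte 2)
Byte[4]=D8: 2-byte lead, need 1 cont bytes. acc=0x18
Byte[5]=AC: continuation. acc=(acc<<6)|0x2C=0x62C
Completed: cp=U+062C (starts at byte 4)
Byte[6]=F0: 4-byte lead, need 3 cont bytes. acc=0x0
Byte[7]=A3: continuation. acc=(acc<<6)|0x23=0x23
Byte[8]=B0: continuation. acc=(acc<<6)|0x30=0x8F0
Byte[9]=91: continuation. acc=(acc<<6)|0x11=0x23C11
Completed: cp=U+23C11 (starts at byte 6)
Byte[10]=D4: 2-byte lead, need 1 cont bytes. acc=0x14
Byte[11]=B2: continuation. acc=(acc<<6)|0x32=0x532
Completed: cp=U+0532 (starts at byte 10)
Byte[12]=D4: 2-byte lead, need 1 cont bytes. acc=0x14
Byte[13]=93: continuation. acc=(acc<<6)|0x13=0x513
Completed: cp=U+0513 (starts at byte 12)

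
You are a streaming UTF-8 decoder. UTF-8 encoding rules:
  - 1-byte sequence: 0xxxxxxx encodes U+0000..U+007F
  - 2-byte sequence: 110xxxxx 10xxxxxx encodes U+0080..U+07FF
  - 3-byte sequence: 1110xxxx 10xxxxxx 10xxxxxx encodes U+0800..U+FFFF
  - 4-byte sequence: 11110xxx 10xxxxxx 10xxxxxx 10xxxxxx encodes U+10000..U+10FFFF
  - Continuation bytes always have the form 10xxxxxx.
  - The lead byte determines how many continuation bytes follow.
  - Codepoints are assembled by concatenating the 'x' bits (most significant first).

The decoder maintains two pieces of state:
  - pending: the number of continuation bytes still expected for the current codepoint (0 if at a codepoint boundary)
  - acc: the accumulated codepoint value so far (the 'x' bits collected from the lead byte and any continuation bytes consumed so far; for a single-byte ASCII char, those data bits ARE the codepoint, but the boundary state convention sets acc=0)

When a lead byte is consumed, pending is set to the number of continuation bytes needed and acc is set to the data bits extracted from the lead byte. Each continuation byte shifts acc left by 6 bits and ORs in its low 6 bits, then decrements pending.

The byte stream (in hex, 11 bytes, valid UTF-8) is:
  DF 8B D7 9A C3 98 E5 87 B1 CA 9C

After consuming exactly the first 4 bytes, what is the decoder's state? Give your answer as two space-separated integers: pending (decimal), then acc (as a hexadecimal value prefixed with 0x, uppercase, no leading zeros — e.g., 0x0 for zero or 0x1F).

Answer: 0 0x5DA

Derivation:
Byte[0]=DF: 2-byte lead. pending=1, acc=0x1F
Byte[1]=8B: continuation. acc=(acc<<6)|0x0B=0x7CB, pending=0
Byte[2]=D7: 2-byte lead. pending=1, acc=0x17
Byte[3]=9A: continuation. acc=(acc<<6)|0x1A=0x5DA, pending=0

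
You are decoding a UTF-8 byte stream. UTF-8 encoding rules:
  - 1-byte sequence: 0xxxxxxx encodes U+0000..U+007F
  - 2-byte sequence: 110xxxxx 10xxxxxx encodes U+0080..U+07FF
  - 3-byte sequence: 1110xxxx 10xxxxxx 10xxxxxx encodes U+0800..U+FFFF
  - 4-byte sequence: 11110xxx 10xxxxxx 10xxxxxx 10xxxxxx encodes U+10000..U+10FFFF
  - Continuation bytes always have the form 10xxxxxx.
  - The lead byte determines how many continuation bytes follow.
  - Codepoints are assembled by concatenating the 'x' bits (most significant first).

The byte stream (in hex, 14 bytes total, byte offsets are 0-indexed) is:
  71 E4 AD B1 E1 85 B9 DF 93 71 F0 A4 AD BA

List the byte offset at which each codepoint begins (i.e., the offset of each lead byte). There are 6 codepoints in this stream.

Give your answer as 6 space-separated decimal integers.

Byte[0]=71: 1-byte ASCII. cp=U+0071
Byte[1]=E4: 3-byte lead, need 2 cont bytes. acc=0x4
Byte[2]=AD: continuation. acc=(acc<<6)|0x2D=0x12D
Byte[3]=B1: continuation. acc=(acc<<6)|0x31=0x4B71
Completed: cp=U+4B71 (starts at byte 1)
Byte[4]=E1: 3-byte lead, need 2 cont bytes. acc=0x1
Byte[5]=85: continuation. acc=(acc<<6)|0x05=0x45
Byte[6]=B9: continuation. acc=(acc<<6)|0x39=0x1179
Completed: cp=U+1179 (starts at byte 4)
Byte[7]=DF: 2-byte lead, need 1 cont bytes. acc=0x1F
Byte[8]=93: continuation. acc=(acc<<6)|0x13=0x7D3
Completed: cp=U+07D3 (starts at byte 7)
Byte[9]=71: 1-byte ASCII. cp=U+0071
Byte[10]=F0: 4-byte lead, need 3 cont bytes. acc=0x0
Byte[11]=A4: continuation. acc=(acc<<6)|0x24=0x24
Byte[12]=AD: continuation. acc=(acc<<6)|0x2D=0x92D
Byte[13]=BA: continuation. acc=(acc<<6)|0x3A=0x24B7A
Completed: cp=U+24B7A (starts at byte 10)

Answer: 0 1 4 7 9 10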